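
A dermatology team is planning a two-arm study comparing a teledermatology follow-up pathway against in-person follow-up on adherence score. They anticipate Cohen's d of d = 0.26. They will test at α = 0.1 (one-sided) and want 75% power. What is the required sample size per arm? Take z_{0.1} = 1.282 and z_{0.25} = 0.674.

For two independent groups with equal n: n = 2·((z_{α} + z_β) / d)².
z_{α} + z_β = 1.282 + 0.674 = 1.956.
n = 2 × (1.956 / 0.26)² = 2 × 7.523² = 2 × 56.60 = 113.2.
Round up to the next whole participant.

n = 114 per group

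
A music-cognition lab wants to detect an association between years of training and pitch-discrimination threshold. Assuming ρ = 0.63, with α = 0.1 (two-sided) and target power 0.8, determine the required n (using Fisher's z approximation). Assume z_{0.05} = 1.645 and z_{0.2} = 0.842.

n = 15

Fisher's z: C = ½·ln((1+r)/(1−r)) = ½·ln(4.4054) = 0.7414.
n = ((z_{α/2} + z_β)/C)² + 3.
(1.645 + 0.842) / 0.7414 = 2.487 / 0.7414 = 3.354.
n = 3.354² + 3 = 11.25 + 3 = 14.3.
Round up.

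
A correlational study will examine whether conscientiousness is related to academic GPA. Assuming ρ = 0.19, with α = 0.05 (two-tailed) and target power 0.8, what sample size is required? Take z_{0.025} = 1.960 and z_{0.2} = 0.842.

Fisher's z: C = ½·ln((1+r)/(1−r)) = ½·ln(1.4691) = 0.1923.
n = ((z_{α/2} + z_β)/C)² + 3.
(1.960 + 0.842) / 0.1923 = 2.802 / 0.1923 = 14.571.
n = 14.571² + 3 = 212.31 + 3 = 215.3.
Round up.

n = 216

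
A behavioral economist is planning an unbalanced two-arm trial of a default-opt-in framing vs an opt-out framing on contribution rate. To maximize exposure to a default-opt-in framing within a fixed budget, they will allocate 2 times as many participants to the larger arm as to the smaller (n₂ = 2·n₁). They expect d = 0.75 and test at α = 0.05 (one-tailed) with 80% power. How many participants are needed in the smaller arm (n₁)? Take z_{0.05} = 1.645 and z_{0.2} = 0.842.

n₁ = 17

With allocation ratio k = n₂/n₁ = 2, Var(x̄₁−x̄₂) = σ²(1/n₁ + 1/(k·n₁)) = σ²·(k+1)/(k·n₁).
So n₁ = (1 + 1/k)·((z_{α} + z_β)/d)² = 1.500 × (2.487/0.75)².
n₁ = 1.500 × 11.00 = 16.5.
Round up: n₁ = 17, giving n₂ = 2 × 17 = 34.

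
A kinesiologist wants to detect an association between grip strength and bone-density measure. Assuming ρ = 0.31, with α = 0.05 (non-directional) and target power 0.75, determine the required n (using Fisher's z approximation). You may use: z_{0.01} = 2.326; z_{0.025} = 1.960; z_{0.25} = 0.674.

n = 71

Fisher's z: C = ½·ln((1+r)/(1−r)) = ½·ln(1.8986) = 0.3205.
n = ((z_{α/2} + z_β)/C)² + 3.
(1.960 + 0.674) / 0.3205 = 2.634 / 0.3205 = 8.218.
n = 8.218² + 3 = 67.54 + 3 = 70.5.
Round up.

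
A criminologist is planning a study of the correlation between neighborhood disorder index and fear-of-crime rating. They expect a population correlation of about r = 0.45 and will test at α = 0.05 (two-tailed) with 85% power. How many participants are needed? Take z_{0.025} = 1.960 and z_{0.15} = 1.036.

n = 42

Fisher's z: C = ½·ln((1+r)/(1−r)) = ½·ln(2.6364) = 0.4847.
n = ((z_{α/2} + z_β)/C)² + 3.
(1.960 + 1.036) / 0.4847 = 2.996 / 0.4847 = 6.181.
n = 6.181² + 3 = 38.21 + 3 = 41.2.
Round up.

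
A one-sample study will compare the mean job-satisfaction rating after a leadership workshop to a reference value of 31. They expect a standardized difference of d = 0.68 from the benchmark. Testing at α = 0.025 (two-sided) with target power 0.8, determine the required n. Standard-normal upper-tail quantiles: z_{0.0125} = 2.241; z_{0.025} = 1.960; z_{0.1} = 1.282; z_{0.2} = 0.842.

n = 21

For a one-sample test: n = ((z_{α/2} + z_β) / d)².
z_{α/2} + z_β = 2.241 + 0.842 = 3.083.
n = (3.083 / 0.68)² = 4.534² = 20.56.
Round up.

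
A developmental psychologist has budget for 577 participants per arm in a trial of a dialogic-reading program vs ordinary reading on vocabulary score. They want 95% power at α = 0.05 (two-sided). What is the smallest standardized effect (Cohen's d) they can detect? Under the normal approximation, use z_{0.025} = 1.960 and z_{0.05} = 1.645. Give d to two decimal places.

d_min ≈ 0.21

For two independent groups of n = 577 each: d_min = (z_{α/2} + z_β)·√(2/n).
z-sum = 1.960 + 1.645 = 3.605.
d_min = 3.605 × √(2/577) = 3.605 × 0.0589 = 0.212.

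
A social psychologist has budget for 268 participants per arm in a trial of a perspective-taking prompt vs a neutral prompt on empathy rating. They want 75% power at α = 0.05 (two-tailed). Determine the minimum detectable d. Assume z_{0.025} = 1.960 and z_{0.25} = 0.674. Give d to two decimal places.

For two independent groups of n = 268 each: d_min = (z_{α/2} + z_β)·√(2/n).
z-sum = 1.960 + 0.674 = 2.634.
d_min = 2.634 × √(2/268) = 2.634 × 0.0864 = 0.228.

d_min ≈ 0.23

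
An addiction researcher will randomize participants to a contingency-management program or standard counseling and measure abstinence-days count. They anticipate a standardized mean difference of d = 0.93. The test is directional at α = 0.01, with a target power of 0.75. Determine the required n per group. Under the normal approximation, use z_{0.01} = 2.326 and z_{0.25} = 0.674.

n = 21 per group

For two independent groups with equal n: n = 2·((z_{α} + z_β) / d)².
z_{α} + z_β = 2.326 + 0.674 = 3.000.
n = 2 × (3.000 / 0.93)² = 2 × 3.226² = 2 × 10.41 = 20.8.
Round up to the next whole participant.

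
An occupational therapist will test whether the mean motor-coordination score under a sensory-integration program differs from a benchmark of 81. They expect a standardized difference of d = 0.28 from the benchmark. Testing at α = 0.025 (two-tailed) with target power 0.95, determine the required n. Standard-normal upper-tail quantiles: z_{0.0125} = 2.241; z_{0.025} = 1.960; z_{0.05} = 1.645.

For a one-sample test: n = ((z_{α/2} + z_β) / d)².
z_{α/2} + z_β = 2.241 + 1.645 = 3.886.
n = (3.886 / 0.28)² = 13.879² = 192.61.
Round up.

n = 193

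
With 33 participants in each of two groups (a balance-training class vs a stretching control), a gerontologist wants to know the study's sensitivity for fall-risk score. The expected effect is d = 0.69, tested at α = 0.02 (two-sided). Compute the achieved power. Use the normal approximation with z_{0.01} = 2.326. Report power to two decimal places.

For two equal groups, power = Φ(d·√(n/2) − z_{α/2}).
d·√(n/2) = 0.69 × √(33/2) = 0.69 × 4.062 = 2.803.
z_β = 2.803 − 2.326 = 0.477.
Power = Φ(0.477) = 0.683.

power ≈ 0.68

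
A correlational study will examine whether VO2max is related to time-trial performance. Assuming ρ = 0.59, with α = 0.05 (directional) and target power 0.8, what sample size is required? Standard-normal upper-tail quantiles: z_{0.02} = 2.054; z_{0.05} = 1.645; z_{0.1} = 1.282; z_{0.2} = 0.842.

n = 17

Fisher's z: C = ½·ln((1+r)/(1−r)) = ½·ln(3.8780) = 0.6777.
n = ((z_{α} + z_β)/C)² + 3.
(1.645 + 0.842) / 0.6777 = 2.487 / 0.6777 = 3.670.
n = 3.670² + 3 = 13.47 + 3 = 16.5.
Round up.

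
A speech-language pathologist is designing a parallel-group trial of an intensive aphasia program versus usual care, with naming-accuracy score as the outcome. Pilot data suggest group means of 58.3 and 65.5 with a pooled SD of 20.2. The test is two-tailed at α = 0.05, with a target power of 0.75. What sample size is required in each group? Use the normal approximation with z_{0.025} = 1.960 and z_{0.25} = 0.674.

Cohen's d = |M₁ − M₂| / SD_pooled = |58.3 − 65.5| / 20.2 = 7.2 / 20.2 = 0.356.
For two independent groups with equal n: n = 2·((z_{α/2} + z_β) / d)².
z_{α/2} + z_β = 1.960 + 0.674 = 2.634.
n = 2 × (2.634 / 0.356)² = 2 × 7.399² = 2 × 54.74 = 109.5.
Round up to the next whole participant.

n = 110 per group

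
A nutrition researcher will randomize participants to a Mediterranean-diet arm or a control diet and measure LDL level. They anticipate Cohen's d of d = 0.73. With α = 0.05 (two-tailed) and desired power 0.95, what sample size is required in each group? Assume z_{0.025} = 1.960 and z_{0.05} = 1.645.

For two independent groups with equal n: n = 2·((z_{α/2} + z_β) / d)².
z_{α/2} + z_β = 1.960 + 1.645 = 3.605.
n = 2 × (3.605 / 0.73)² = 2 × 4.938² = 2 × 24.39 = 48.8.
Round up to the next whole participant.

n = 49 per group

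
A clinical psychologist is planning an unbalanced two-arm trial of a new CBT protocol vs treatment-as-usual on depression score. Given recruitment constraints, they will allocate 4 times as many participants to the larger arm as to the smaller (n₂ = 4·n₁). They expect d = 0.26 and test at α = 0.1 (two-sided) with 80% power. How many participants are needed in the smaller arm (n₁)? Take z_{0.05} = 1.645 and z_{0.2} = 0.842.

With allocation ratio k = n₂/n₁ = 4, Var(x̄₁−x̄₂) = σ²(1/n₁ + 1/(k·n₁)) = σ²·(k+1)/(k·n₁).
So n₁ = (1 + 1/k)·((z_{α/2} + z_β)/d)² = 1.250 × (2.487/0.26)².
n₁ = 1.250 × 91.50 = 114.4.
Round up: n₁ = 115, giving n₂ = 4 × 115 = 460.

n₁ = 115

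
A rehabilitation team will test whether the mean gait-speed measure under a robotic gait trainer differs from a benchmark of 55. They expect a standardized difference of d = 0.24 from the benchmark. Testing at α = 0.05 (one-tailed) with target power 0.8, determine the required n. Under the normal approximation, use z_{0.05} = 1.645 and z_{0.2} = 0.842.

n = 108

For a one-sample test: n = ((z_{α} + z_β) / d)².
z_{α} + z_β = 1.645 + 0.842 = 2.487.
n = (2.487 / 0.24)² = 10.363² = 107.38.
Round up.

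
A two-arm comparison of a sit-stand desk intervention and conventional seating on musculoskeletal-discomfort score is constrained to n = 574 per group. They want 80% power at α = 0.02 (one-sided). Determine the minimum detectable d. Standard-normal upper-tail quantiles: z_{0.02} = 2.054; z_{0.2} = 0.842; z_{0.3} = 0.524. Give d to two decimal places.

d_min ≈ 0.17

For two independent groups of n = 574 each: d_min = (z_{α} + z_β)·√(2/n).
z-sum = 2.054 + 0.842 = 2.896.
d_min = 2.896 × √(2/574) = 2.896 × 0.0590 = 0.171.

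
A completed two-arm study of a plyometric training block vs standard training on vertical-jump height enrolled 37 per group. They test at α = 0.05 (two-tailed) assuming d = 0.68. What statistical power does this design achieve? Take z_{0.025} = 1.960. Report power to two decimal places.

power ≈ 0.83

For two equal groups, power = Φ(d·√(n/2) − z_{α/2}).
d·√(n/2) = 0.68 × √(37/2) = 0.68 × 4.301 = 2.925.
z_β = 2.925 − 1.960 = 0.965.
Power = Φ(0.965) = 0.833.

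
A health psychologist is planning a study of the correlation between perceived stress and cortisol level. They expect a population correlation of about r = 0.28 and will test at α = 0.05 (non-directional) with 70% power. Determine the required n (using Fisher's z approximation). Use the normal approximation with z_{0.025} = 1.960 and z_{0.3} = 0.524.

n = 78

Fisher's z: C = ½·ln((1+r)/(1−r)) = ½·ln(1.7778) = 0.2877.
n = ((z_{α/2} + z_β)/C)² + 3.
(1.960 + 0.524) / 0.2877 = 2.484 / 0.2877 = 8.634.
n = 8.634² + 3 = 74.55 + 3 = 77.5.
Round up.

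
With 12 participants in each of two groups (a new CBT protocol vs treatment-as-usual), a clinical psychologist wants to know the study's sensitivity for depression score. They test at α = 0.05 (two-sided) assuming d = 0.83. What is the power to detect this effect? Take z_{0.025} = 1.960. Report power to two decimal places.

power ≈ 0.53

For two equal groups, power = Φ(d·√(n/2) − z_{α/2}).
d·√(n/2) = 0.83 × √(12/2) = 0.83 × 2.449 = 2.033.
z_β = 2.033 − 1.960 = 0.073.
Power = Φ(0.073) = 0.529.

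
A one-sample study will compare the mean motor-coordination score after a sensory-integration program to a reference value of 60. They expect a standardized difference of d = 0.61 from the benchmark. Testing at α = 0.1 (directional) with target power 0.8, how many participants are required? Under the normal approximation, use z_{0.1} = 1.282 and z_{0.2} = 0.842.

n = 13

For a one-sample test: n = ((z_{α} + z_β) / d)².
z_{α} + z_β = 1.282 + 0.842 = 2.124.
n = (2.124 / 0.61)² = 3.482² = 12.12.
Round up.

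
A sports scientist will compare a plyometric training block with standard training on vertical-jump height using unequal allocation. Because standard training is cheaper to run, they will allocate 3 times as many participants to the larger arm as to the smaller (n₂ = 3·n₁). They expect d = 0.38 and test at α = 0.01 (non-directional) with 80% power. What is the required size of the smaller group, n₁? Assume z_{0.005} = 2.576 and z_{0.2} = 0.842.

With allocation ratio k = n₂/n₁ = 3, Var(x̄₁−x̄₂) = σ²(1/n₁ + 1/(k·n₁)) = σ²·(k+1)/(k·n₁).
So n₁ = (1 + 1/k)·((z_{α/2} + z_β)/d)² = 1.333 × (3.418/0.38)².
n₁ = 1.333 × 80.91 = 107.9.
Round up: n₁ = 108, giving n₂ = 3 × 108 = 324.

n₁ = 108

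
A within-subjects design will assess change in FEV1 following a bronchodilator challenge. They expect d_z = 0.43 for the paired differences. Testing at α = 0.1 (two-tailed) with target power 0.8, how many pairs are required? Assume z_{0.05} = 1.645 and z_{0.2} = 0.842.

For a paired (one-sample on differences) test: n = ((z_{α/2} + z_β) / d)².
z_{α/2} + z_β = 1.645 + 0.842 = 2.487.
n = (2.487 / 0.43)² = 5.784² = 33.45.
Round up.

n = 34 pairs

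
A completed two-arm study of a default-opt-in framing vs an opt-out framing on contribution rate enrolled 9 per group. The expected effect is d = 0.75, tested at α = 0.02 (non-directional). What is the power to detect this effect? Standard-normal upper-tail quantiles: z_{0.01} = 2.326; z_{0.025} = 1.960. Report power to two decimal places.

power ≈ 0.23

For two equal groups, power = Φ(d·√(n/2) − z_{α/2}).
d·√(n/2) = 0.75 × √(9/2) = 0.75 × 2.121 = 1.591.
z_β = 1.591 − 2.326 = -0.735.
Power = Φ(-0.735) = 0.231.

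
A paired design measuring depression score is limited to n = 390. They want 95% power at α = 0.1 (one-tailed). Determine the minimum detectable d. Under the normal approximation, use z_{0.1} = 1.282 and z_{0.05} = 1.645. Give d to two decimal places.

For a single sample (or paired design) of n = 390: d_min = (z_{α} + z_β)/√n.
z-sum = 1.282 + 1.645 = 2.927.
d_min = 2.927 / √390 = 2.927 / 19.748 = 0.148.

d_min ≈ 0.15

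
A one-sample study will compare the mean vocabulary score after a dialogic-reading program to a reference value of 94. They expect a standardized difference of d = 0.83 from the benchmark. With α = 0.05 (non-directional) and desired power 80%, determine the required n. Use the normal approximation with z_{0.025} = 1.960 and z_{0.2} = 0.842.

n = 12

For a one-sample test: n = ((z_{α/2} + z_β) / d)².
z_{α/2} + z_β = 1.960 + 0.842 = 2.802.
n = (2.802 / 0.83)² = 3.376² = 11.40.
Round up.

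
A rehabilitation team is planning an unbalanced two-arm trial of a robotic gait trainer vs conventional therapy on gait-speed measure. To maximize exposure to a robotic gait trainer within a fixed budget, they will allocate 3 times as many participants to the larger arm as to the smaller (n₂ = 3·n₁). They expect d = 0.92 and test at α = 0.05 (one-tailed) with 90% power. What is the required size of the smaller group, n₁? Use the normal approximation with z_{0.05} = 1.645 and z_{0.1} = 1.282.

n₁ = 14

With allocation ratio k = n₂/n₁ = 3, Var(x̄₁−x̄₂) = σ²(1/n₁ + 1/(k·n₁)) = σ²·(k+1)/(k·n₁).
So n₁ = (1 + 1/k)·((z_{α} + z_β)/d)² = 1.333 × (2.927/0.92)².
n₁ = 1.333 × 10.12 = 13.5.
Round up: n₁ = 14, giving n₂ = 3 × 14 = 42.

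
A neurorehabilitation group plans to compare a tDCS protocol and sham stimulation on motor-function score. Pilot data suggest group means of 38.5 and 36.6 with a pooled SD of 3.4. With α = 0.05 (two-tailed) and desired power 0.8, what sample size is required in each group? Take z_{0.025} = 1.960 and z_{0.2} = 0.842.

n = 51 per group

Cohen's d = |M₁ − M₂| / SD_pooled = |38.5 − 36.6| / 3.4 = 1.9 / 3.4 = 0.559.
For two independent groups with equal n: n = 2·((z_{α/2} + z_β) / d)².
z_{α/2} + z_β = 1.960 + 0.842 = 2.802.
n = 2 × (2.802 / 0.559)² = 2 × 5.013² = 2 × 25.13 = 50.3.
Round up to the next whole participant.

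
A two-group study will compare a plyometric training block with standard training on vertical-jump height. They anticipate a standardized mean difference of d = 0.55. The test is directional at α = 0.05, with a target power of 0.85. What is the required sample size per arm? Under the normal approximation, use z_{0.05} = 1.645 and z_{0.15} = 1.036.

n = 48 per group

For two independent groups with equal n: n = 2·((z_{α} + z_β) / d)².
z_{α} + z_β = 1.645 + 1.036 = 2.681.
n = 2 × (2.681 / 0.55)² = 2 × 4.875² = 2 × 23.76 = 47.5.
Round up to the next whole participant.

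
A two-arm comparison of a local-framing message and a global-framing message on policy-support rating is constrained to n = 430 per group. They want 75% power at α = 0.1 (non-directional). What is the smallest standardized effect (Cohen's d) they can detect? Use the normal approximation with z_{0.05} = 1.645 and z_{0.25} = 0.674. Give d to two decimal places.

d_min ≈ 0.16

For two independent groups of n = 430 each: d_min = (z_{α/2} + z_β)·√(2/n).
z-sum = 1.645 + 0.674 = 2.319.
d_min = 2.319 × √(2/430) = 2.319 × 0.0682 = 0.158.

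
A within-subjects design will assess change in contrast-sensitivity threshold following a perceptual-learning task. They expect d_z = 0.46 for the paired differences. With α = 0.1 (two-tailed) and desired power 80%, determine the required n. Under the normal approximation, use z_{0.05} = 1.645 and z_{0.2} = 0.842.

For a paired (one-sample on differences) test: n = ((z_{α/2} + z_β) / d)².
z_{α/2} + z_β = 1.645 + 0.842 = 2.487.
n = (2.487 / 0.46)² = 5.407² = 29.23.
Round up.

n = 30 pairs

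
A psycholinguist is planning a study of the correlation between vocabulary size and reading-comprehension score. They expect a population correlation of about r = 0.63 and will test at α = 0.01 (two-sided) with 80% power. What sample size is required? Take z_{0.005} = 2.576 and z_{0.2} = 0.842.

n = 25

Fisher's z: C = ½·ln((1+r)/(1−r)) = ½·ln(4.4054) = 0.7414.
n = ((z_{α/2} + z_β)/C)² + 3.
(2.576 + 0.842) / 0.7414 = 3.418 / 0.7414 = 4.610.
n = 4.610² + 3 = 21.25 + 3 = 24.3.
Round up.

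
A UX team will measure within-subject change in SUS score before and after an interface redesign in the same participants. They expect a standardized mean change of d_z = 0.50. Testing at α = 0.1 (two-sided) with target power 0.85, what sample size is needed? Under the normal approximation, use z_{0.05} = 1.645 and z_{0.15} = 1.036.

For a paired (one-sample on differences) test: n = ((z_{α/2} + z_β) / d)².
z_{α/2} + z_β = 1.645 + 1.036 = 2.681.
n = (2.681 / 0.50)² = 5.362² = 28.75.
Round up.

n = 29 pairs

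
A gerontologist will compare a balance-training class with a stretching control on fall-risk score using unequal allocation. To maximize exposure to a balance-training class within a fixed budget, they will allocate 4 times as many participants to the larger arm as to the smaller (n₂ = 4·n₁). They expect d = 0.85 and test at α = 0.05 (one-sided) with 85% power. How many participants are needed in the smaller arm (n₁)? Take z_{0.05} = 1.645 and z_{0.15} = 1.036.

With allocation ratio k = n₂/n₁ = 4, Var(x̄₁−x̄₂) = σ²(1/n₁ + 1/(k·n₁)) = σ²·(k+1)/(k·n₁).
So n₁ = (1 + 1/k)·((z_{α} + z_β)/d)² = 1.250 × (2.681/0.85)².
n₁ = 1.250 × 9.95 = 12.4.
Round up: n₁ = 13, giving n₂ = 4 × 13 = 52.

n₁ = 13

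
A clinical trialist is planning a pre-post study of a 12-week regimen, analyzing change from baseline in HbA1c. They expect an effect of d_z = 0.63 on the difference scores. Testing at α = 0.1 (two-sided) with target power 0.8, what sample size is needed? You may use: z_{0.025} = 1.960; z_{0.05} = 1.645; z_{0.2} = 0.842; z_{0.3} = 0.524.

For a paired (one-sample on differences) test: n = ((z_{α/2} + z_β) / d)².
z_{α/2} + z_β = 1.645 + 0.842 = 2.487.
n = (2.487 / 0.63)² = 3.948² = 15.58.
Round up.

n = 16 pairs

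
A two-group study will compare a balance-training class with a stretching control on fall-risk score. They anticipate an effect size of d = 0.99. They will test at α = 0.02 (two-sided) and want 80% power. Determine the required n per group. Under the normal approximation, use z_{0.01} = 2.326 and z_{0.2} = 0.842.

For two independent groups with equal n: n = 2·((z_{α/2} + z_β) / d)².
z_{α/2} + z_β = 2.326 + 0.842 = 3.168.
n = 2 × (3.168 / 0.99)² = 2 × 3.200² = 2 × 10.24 = 20.5.
Round up to the next whole participant.

n = 21 per group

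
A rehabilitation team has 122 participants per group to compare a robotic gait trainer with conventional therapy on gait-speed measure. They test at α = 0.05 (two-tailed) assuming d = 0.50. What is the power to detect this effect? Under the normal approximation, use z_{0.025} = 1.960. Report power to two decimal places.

For two equal groups, power = Φ(d·√(n/2) − z_{α/2}).
d·√(n/2) = 0.50 × √(122/2) = 0.50 × 7.810 = 3.905.
z_β = 3.905 − 1.960 = 1.945.
Power = Φ(1.945) = 0.974.

power ≈ 0.97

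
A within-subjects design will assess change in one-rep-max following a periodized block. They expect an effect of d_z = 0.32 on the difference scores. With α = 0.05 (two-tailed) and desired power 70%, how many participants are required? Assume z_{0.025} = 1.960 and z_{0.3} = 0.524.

For a paired (one-sample on differences) test: n = ((z_{α/2} + z_β) / d)².
z_{α/2} + z_β = 1.960 + 0.524 = 2.484.
n = (2.484 / 0.32)² = 7.763² = 60.26.
Round up.

n = 61 pairs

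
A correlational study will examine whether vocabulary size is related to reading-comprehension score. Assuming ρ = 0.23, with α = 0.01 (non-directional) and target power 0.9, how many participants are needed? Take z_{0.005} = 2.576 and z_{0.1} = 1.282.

n = 275

Fisher's z: C = ½·ln((1+r)/(1−r)) = ½·ln(1.5974) = 0.2342.
n = ((z_{α/2} + z_β)/C)² + 3.
(2.576 + 1.282) / 0.2342 = 3.858 / 0.2342 = 16.473.
n = 16.473² + 3 = 271.36 + 3 = 274.4.
Round up.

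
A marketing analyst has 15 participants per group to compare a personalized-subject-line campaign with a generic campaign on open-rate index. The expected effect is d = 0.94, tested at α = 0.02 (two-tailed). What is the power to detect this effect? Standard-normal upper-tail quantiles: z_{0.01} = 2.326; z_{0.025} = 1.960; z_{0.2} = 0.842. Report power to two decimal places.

power ≈ 0.60

For two equal groups, power = Φ(d·√(n/2) − z_{α/2}).
d·√(n/2) = 0.94 × √(15/2) = 0.94 × 2.739 = 2.574.
z_β = 2.574 − 2.326 = 0.248.
Power = Φ(0.248) = 0.598.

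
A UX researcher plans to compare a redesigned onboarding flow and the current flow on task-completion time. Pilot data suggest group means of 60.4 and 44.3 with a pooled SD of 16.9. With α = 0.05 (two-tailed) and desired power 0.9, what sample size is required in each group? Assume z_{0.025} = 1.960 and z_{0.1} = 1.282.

n = 24 per group

Cohen's d = |M₁ − M₂| / SD_pooled = |60.4 − 44.3| / 16.9 = 16.1 / 16.9 = 0.953.
For two independent groups with equal n: n = 2·((z_{α/2} + z_β) / d)².
z_{α/2} + z_β = 1.960 + 1.282 = 3.242.
n = 2 × (3.242 / 0.953)² = 2 × 3.402² = 2 × 11.57 = 23.1.
Round up to the next whole participant.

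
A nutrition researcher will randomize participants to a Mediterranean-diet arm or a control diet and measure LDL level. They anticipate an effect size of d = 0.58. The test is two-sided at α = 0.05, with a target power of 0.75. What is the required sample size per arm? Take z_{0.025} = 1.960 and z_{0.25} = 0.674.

n = 42 per group

For two independent groups with equal n: n = 2·((z_{α/2} + z_β) / d)².
z_{α/2} + z_β = 1.960 + 0.674 = 2.634.
n = 2 × (2.634 / 0.58)² = 2 × 4.541² = 2 × 20.62 = 41.2.
Round up to the next whole participant.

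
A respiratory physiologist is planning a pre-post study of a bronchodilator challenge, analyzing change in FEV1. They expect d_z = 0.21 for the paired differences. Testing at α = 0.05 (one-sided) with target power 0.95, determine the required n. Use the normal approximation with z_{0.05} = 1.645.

n = 246 pairs

For a paired (one-sample on differences) test: n = ((z_{α} + z_β) / d)².
z_{α} + z_β = 1.645 + 1.645 = 3.290.
n = (3.290 / 0.21)² = 15.667² = 245.44.
Round up.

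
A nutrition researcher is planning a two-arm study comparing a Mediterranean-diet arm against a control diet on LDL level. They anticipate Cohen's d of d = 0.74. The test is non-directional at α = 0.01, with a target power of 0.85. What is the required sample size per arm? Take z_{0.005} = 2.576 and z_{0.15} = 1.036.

n = 48 per group

For two independent groups with equal n: n = 2·((z_{α/2} + z_β) / d)².
z_{α/2} + z_β = 2.576 + 1.036 = 3.612.
n = 2 × (3.612 / 0.74)² = 2 × 4.881² = 2 × 23.82 = 47.6.
Round up to the next whole participant.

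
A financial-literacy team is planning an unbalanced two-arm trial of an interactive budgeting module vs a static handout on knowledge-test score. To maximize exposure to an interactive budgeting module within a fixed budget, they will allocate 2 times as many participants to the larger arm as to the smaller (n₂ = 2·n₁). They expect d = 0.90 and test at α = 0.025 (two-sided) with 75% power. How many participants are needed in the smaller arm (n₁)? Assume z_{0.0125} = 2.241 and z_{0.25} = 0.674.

n₁ = 16

With allocation ratio k = n₂/n₁ = 2, Var(x̄₁−x̄₂) = σ²(1/n₁ + 1/(k·n₁)) = σ²·(k+1)/(k·n₁).
So n₁ = (1 + 1/k)·((z_{α/2} + z_β)/d)² = 1.500 × (2.915/0.90)².
n₁ = 1.500 × 10.49 = 15.7.
Round up: n₁ = 16, giving n₂ = 2 × 16 = 32.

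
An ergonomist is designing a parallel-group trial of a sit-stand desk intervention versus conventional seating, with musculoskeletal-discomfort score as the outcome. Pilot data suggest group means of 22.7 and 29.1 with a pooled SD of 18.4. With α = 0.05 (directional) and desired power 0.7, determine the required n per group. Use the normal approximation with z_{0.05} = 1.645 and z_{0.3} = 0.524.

Cohen's d = |M₁ − M₂| / SD_pooled = |22.7 − 29.1| / 18.4 = 6.4 / 18.4 = 0.348.
For two independent groups with equal n: n = 2·((z_{α} + z_β) / d)².
z_{α} + z_β = 1.645 + 0.524 = 2.169.
n = 2 × (2.169 / 0.348)² = 2 × 6.233² = 2 × 38.85 = 77.7.
Round up to the next whole participant.

n = 78 per group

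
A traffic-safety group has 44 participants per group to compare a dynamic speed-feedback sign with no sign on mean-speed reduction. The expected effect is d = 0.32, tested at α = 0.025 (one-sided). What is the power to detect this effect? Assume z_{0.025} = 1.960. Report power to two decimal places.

power ≈ 0.32

For two equal groups, power = Φ(d·√(n/2) − z_{α}).
d·√(n/2) = 0.32 × √(44/2) = 0.32 × 4.690 = 1.501.
z_β = 1.501 − 1.960 = -0.459.
Power = Φ(-0.459) = 0.323.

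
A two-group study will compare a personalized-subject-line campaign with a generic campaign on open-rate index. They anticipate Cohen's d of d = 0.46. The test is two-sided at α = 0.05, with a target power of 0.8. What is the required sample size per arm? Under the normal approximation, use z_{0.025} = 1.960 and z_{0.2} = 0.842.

n = 75 per group

For two independent groups with equal n: n = 2·((z_{α/2} + z_β) / d)².
z_{α/2} + z_β = 1.960 + 0.842 = 2.802.
n = 2 × (2.802 / 0.46)² = 2 × 6.091² = 2 × 37.10 = 74.2.
Round up to the next whole participant.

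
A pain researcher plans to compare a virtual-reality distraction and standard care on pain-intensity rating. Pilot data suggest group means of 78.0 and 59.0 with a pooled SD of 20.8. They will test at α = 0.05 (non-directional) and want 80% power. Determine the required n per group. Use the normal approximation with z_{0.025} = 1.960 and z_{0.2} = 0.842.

Cohen's d = |M₁ − M₂| / SD_pooled = |78.0 − 59.0| / 20.8 = 19.0 / 20.8 = 0.913.
For two independent groups with equal n: n = 2·((z_{α/2} + z_β) / d)².
z_{α/2} + z_β = 1.960 + 0.842 = 2.802.
n = 2 × (2.802 / 0.913)² = 2 × 3.069² = 2 × 9.42 = 18.8.
Round up to the next whole participant.

n = 19 per group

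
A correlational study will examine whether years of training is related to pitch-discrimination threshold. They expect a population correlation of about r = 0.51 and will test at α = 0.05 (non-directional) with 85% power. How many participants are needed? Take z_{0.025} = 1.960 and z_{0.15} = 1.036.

n = 32

Fisher's z: C = ½·ln((1+r)/(1−r)) = ½·ln(3.0816) = 0.5627.
n = ((z_{α/2} + z_β)/C)² + 3.
(1.960 + 1.036) / 0.5627 = 2.996 / 0.5627 = 5.324.
n = 5.324² + 3 = 28.35 + 3 = 31.3.
Round up.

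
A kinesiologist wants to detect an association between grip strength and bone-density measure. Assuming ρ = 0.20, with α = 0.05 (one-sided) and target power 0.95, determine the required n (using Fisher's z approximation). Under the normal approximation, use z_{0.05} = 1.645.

n = 267

Fisher's z: C = ½·ln((1+r)/(1−r)) = ½·ln(1.5000) = 0.2027.
n = ((z_{α} + z_β)/C)² + 3.
(1.645 + 1.645) / 0.2027 = 3.290 / 0.2027 = 16.231.
n = 16.231² + 3 = 263.44 + 3 = 266.4.
Round up.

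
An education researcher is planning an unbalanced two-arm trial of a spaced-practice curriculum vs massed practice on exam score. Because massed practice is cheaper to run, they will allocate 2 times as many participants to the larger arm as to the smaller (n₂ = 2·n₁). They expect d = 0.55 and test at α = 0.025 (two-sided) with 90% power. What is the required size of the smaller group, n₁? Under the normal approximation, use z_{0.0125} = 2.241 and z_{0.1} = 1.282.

n₁ = 62

With allocation ratio k = n₂/n₁ = 2, Var(x̄₁−x̄₂) = σ²(1/n₁ + 1/(k·n₁)) = σ²·(k+1)/(k·n₁).
So n₁ = (1 + 1/k)·((z_{α/2} + z_β)/d)² = 1.500 × (3.523/0.55)².
n₁ = 1.500 × 41.03 = 61.5.
Round up: n₁ = 62, giving n₂ = 2 × 62 = 124.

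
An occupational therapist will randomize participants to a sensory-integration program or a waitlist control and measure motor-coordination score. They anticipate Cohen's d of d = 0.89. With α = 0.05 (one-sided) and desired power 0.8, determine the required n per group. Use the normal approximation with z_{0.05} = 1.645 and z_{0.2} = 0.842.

For two independent groups with equal n: n = 2·((z_{α} + z_β) / d)².
z_{α} + z_β = 1.645 + 0.842 = 2.487.
n = 2 × (2.487 / 0.89)² = 2 × 2.794² = 2 × 7.81 = 15.6.
Round up to the next whole participant.

n = 16 per group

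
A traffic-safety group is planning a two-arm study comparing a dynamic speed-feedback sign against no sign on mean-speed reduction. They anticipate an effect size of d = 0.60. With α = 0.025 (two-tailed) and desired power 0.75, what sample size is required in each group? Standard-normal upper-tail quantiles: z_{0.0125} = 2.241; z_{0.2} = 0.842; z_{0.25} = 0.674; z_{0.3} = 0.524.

n = 48 per group

For two independent groups with equal n: n = 2·((z_{α/2} + z_β) / d)².
z_{α/2} + z_β = 2.241 + 0.674 = 2.915.
n = 2 × (2.915 / 0.60)² = 2 × 4.858² = 2 × 23.60 = 47.2.
Round up to the next whole participant.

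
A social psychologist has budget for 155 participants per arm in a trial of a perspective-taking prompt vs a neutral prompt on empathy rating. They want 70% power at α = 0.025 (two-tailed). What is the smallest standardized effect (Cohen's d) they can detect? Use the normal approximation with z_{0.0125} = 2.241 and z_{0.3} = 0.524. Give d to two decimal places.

d_min ≈ 0.31

For two independent groups of n = 155 each: d_min = (z_{α/2} + z_β)·√(2/n).
z-sum = 2.241 + 0.524 = 2.765.
d_min = 2.765 × √(2/155) = 2.765 × 0.1136 = 0.314.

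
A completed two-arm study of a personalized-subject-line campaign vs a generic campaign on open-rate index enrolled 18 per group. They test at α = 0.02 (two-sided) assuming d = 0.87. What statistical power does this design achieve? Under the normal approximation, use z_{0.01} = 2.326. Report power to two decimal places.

For two equal groups, power = Φ(d·√(n/2) − z_{α/2}).
d·√(n/2) = 0.87 × √(18/2) = 0.87 × 3.000 = 2.610.
z_β = 2.610 − 2.326 = 0.284.
Power = Φ(0.284) = 0.612.

power ≈ 0.61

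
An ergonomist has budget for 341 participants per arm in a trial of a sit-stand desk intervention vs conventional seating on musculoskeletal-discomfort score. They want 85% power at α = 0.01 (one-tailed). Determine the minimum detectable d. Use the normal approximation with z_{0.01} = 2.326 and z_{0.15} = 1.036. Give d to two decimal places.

For two independent groups of n = 341 each: d_min = (z_{α} + z_β)·√(2/n).
z-sum = 2.326 + 1.036 = 3.362.
d_min = 3.362 × √(2/341) = 3.362 × 0.0766 = 0.257.

d_min ≈ 0.26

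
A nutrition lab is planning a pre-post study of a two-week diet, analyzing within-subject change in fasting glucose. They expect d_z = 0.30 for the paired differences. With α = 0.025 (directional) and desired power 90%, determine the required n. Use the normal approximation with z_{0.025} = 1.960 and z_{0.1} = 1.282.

n = 117 pairs

For a paired (one-sample on differences) test: n = ((z_{α} + z_β) / d)².
z_{α} + z_β = 1.960 + 1.282 = 3.242.
n = (3.242 / 0.30)² = 10.807² = 116.78.
Round up.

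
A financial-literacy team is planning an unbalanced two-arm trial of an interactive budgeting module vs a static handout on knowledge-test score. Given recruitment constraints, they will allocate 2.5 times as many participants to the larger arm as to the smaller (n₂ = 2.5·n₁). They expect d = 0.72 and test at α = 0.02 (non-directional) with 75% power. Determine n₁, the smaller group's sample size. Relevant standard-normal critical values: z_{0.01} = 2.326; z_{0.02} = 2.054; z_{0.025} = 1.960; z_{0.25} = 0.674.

With allocation ratio k = n₂/n₁ = 2.5, Var(x̄₁−x̄₂) = σ²(1/n₁ + 1/(k·n₁)) = σ²·(k+1)/(k·n₁).
So n₁ = (1 + 1/k)·((z_{α/2} + z_β)/d)² = 1.400 × (3.000/0.72)².
n₁ = 1.400 × 17.36 = 24.3.
Round up: n₁ = 25, giving n₂ = ⌈2.5 × 25⌉ = ⌈62.5⌉ = 63.

n₁ = 25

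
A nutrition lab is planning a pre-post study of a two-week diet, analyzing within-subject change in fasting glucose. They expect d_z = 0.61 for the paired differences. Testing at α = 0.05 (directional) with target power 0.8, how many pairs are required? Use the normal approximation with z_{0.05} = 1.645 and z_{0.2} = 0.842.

n = 17 pairs

For a paired (one-sample on differences) test: n = ((z_{α} + z_β) / d)².
z_{α} + z_β = 1.645 + 0.842 = 2.487.
n = (2.487 / 0.61)² = 4.077² = 16.62.
Round up.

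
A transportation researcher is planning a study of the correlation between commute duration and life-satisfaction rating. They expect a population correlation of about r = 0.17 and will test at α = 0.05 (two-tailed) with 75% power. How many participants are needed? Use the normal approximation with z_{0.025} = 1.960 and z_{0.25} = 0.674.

n = 239

Fisher's z: C = ½·ln((1+r)/(1−r)) = ½·ln(1.4096) = 0.1717.
n = ((z_{α/2} + z_β)/C)² + 3.
(1.960 + 0.674) / 0.1717 = 2.634 / 0.1717 = 15.341.
n = 15.341² + 3 = 235.34 + 3 = 238.3.
Round up.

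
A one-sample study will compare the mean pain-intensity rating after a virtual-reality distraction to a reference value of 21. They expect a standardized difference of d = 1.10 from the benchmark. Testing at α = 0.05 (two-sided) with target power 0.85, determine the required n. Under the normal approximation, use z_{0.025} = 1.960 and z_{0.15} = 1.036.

n = 8

For a one-sample test: n = ((z_{α/2} + z_β) / d)².
z_{α/2} + z_β = 1.960 + 1.036 = 2.996.
n = (2.996 / 1.10)² = 2.724² = 7.42.
Round up.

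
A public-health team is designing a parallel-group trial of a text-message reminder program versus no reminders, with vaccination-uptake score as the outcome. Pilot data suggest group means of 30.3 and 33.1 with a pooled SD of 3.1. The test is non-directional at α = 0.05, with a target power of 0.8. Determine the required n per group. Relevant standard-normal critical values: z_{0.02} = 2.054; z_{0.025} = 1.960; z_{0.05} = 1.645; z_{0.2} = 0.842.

Cohen's d = |M₁ − M₂| / SD_pooled = |30.3 − 33.1| / 3.1 = 2.8 / 3.1 = 0.903.
For two independent groups with equal n: n = 2·((z_{α/2} + z_β) / d)².
z_{α/2} + z_β = 1.960 + 0.842 = 2.802.
n = 2 × (2.802 / 0.903)² = 2 × 3.103² = 2 × 9.63 = 19.3.
Round up to the next whole participant.

n = 20 per group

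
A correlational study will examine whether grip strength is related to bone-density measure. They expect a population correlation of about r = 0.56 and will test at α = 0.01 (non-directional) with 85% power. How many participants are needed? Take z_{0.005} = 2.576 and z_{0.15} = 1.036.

n = 36

Fisher's z: C = ½·ln((1+r)/(1−r)) = ½·ln(3.5455) = 0.6328.
n = ((z_{α/2} + z_β)/C)² + 3.
(2.576 + 1.036) / 0.6328 = 3.612 / 0.6328 = 5.708.
n = 5.708² + 3 = 32.58 + 3 = 35.6.
Round up.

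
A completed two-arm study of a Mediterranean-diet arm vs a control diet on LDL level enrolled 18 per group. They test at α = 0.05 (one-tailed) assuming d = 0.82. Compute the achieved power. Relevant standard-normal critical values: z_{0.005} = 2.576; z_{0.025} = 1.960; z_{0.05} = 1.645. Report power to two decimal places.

power ≈ 0.79

For two equal groups, power = Φ(d·√(n/2) − z_{α}).
d·√(n/2) = 0.82 × √(18/2) = 0.82 × 3.000 = 2.460.
z_β = 2.460 − 1.645 = 0.815.
Power = Φ(0.815) = 0.792.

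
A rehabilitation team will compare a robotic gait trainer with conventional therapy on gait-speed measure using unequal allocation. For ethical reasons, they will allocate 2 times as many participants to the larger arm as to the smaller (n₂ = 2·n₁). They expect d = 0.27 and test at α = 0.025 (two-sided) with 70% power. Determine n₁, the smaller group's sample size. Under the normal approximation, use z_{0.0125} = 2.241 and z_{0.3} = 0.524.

n₁ = 158

With allocation ratio k = n₂/n₁ = 2, Var(x̄₁−x̄₂) = σ²(1/n₁ + 1/(k·n₁)) = σ²·(k+1)/(k·n₁).
So n₁ = (1 + 1/k)·((z_{α/2} + z_β)/d)² = 1.500 × (2.765/0.27)².
n₁ = 1.500 × 104.87 = 157.3.
Round up: n₁ = 158, giving n₂ = 2 × 158 = 316.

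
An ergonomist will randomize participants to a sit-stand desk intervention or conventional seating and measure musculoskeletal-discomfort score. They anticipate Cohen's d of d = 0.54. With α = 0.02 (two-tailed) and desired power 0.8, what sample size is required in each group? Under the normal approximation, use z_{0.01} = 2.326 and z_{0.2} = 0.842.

n = 69 per group

For two independent groups with equal n: n = 2·((z_{α/2} + z_β) / d)².
z_{α/2} + z_β = 2.326 + 0.842 = 3.168.
n = 2 × (3.168 / 0.54)² = 2 × 5.867² = 2 × 34.42 = 68.8.
Round up to the next whole participant.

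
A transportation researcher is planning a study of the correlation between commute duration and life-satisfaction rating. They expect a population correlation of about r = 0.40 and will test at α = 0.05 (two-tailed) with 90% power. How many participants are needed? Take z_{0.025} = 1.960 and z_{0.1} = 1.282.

n = 62

Fisher's z: C = ½·ln((1+r)/(1−r)) = ½·ln(2.3333) = 0.4236.
n = ((z_{α/2} + z_β)/C)² + 3.
(1.960 + 1.282) / 0.4236 = 3.242 / 0.4236 = 7.653.
n = 7.653² + 3 = 58.58 + 3 = 61.6.
Round up.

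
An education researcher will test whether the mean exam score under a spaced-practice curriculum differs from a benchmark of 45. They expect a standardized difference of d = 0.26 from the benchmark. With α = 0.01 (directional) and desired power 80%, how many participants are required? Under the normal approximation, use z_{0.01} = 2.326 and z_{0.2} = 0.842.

n = 149

For a one-sample test: n = ((z_{α} + z_β) / d)².
z_{α} + z_β = 2.326 + 0.842 = 3.168.
n = (3.168 / 0.26)² = 12.185² = 148.46.
Round up.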